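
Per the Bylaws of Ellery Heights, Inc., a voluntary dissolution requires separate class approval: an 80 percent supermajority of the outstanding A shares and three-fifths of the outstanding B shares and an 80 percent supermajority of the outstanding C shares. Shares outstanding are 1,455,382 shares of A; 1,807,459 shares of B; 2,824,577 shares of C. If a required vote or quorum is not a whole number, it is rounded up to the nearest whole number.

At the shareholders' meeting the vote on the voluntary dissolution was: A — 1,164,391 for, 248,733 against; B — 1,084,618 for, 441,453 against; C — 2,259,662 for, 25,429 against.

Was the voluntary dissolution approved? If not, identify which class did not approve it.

A: 4/5 of 1455382 = 1164305.60, rounded up to 1164306; 1,164,306 required, 1,164,391 in favor — approved.
B: 3/5 of 1807459 = 1084475.40, rounded up to 1084476; 1,084,476 required, 1,084,618 in favor — approved.
C: 4/5 of 2824577 = 2259661.60, rounded up to 2259662; 2,259,662 required, 2,259,662 in favor — approved.

Approved — every class gave the required vote.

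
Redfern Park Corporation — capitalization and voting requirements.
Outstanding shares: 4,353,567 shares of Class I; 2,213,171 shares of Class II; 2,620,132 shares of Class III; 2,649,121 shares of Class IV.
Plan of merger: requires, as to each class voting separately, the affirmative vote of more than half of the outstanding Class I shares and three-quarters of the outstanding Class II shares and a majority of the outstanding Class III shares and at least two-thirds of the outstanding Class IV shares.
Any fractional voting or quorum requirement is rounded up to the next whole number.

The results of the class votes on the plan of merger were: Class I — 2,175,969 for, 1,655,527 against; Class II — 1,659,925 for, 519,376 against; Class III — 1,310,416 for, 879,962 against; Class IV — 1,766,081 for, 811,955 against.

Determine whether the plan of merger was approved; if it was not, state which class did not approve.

Class I: a majority of 4353567 is 2176784; 2,176,784 required, 2,175,969 in favor — not approved.
Class II: 3/4 of 2213171 = 1659878.25, rounded up to 1659879; 1,659,879 required, 1,659,925 in favor — approved.
Class III: a majority of 2620132 is 1310067; 1,310,067 required, 1,310,416 in favor — approved.
Class IV: 2/3 of 2649121 = 1766080.67, rounded up to 1766081; 1,766,081 required, 1,766,081 in favor — approved.

Not approved — the Class I shares did not give the required vote.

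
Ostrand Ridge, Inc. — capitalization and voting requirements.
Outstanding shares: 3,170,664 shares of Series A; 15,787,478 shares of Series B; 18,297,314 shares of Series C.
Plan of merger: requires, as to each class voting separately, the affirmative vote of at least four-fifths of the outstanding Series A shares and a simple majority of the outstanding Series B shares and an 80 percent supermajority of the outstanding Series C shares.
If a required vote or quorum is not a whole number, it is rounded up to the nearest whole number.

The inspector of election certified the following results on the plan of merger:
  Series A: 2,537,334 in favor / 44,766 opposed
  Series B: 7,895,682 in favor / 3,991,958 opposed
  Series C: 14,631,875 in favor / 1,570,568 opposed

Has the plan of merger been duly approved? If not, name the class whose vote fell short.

Not approved — the Series C shares did not give the required vote.

Series A: 4/5 of 3170664 = 2536531.20, rounded up to 2536532; 2,536,532 required, 2,537,334 in favor — approved.
Series B: a majority of 15787478 is 7893740; 7,893,740 required, 7,895,682 in favor — approved.
Series C: 4/5 of 18297314 = 14637851.20, rounded up to 14637852; 14,637,852 required, 14,631,875 in favor — not approved.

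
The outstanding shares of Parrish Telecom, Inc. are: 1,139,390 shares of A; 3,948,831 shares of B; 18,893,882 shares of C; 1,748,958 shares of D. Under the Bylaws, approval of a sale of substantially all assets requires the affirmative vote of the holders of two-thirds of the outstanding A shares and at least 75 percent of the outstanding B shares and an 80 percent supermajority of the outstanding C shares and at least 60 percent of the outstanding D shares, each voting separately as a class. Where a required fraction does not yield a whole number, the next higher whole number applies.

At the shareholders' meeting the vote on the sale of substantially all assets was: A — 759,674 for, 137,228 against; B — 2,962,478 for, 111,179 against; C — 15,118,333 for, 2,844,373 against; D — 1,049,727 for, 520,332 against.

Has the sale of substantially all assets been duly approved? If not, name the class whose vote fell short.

Approved — every class gave the required vote.

A: 2/3 of 1139390 = 759593.33, rounded up to 759594; 759,594 required, 759,674 in favor — approved.
B: 3/4 of 3948831 = 2961623.25, rounded up to 2961624; 2,961,624 required, 2,962,478 in favor — approved.
C: 4/5 of 18893882 = 15115105.60, rounded up to 15115106; 15,115,106 required, 15,118,333 in favor — approved.
D: 3/5 of 1748958 = 1049374.80, rounded up to 1049375; 1,049,375 required, 1,049,727 in favor — approved.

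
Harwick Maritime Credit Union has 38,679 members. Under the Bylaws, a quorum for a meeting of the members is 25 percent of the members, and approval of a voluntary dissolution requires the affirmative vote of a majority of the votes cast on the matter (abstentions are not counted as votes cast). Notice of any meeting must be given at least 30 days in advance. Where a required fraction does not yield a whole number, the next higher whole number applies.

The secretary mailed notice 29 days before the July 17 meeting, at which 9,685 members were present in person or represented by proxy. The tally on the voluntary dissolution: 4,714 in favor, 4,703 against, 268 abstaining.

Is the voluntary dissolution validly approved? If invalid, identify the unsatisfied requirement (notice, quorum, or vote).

Notice: 29 days given; 30 required. Not satisfied.
Quorum: 25% of 38,679 = 9,669.75, rounded up to 9,670; 9,685 present. Satisfied.
Vote: requires a majority of the votes cast (9,685 − 268 abstaining = 9,417); a majority of 9417 is 4709, so 4,709 needed; 4,714 in favor. Satisfied.

Invalid — notice requirement not satisfied.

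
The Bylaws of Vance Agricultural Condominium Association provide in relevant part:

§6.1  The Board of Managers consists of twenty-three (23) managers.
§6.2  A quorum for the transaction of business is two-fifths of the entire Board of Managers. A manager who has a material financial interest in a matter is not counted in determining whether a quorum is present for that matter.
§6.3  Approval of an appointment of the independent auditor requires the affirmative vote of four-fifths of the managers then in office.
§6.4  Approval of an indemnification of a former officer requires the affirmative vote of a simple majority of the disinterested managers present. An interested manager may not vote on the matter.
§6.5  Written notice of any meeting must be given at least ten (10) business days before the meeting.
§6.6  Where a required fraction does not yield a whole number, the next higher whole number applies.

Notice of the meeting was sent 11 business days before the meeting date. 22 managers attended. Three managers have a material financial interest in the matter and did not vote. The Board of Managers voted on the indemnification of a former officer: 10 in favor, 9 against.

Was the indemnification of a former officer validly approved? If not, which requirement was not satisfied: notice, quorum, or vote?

Valid — all requirements satisfied.

Notice: 11 business days given; 10 required (11 ≥ 10). Satisfied.
Quorum: 22 present, but the 3 interested managers do not count, leaving 19. Quorum is 10. Satisfied.
Vote: the indemnification of a former officer requires a majority of the disinterested managers present (22 − 3 = 19). A majority of 19 is 10, so 10 affirmative votes are needed; 10 voted in favor. Satisfied.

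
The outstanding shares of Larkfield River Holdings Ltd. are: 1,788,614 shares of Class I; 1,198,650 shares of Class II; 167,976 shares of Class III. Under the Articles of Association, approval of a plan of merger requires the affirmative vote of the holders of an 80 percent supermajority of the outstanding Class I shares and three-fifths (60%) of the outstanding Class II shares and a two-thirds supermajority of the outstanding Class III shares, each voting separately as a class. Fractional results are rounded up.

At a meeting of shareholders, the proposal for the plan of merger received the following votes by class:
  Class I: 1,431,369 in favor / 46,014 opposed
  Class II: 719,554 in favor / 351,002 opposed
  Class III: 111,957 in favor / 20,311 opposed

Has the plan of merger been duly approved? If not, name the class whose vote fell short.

Not approved — the Class III shares did not give the required vote.

Class I: 4/5 of 1788614 = 1430891.20, rounded up to 1430892; 1,430,892 required, 1,431,369 in favor — approved.
Class II: 3/5 of 1198650 = 719190; 719,190 required, 719,554 in favor — approved.
Class III: 2/3 of 167976 = 111984; 111,984 required, 111,957 in favor — not approved.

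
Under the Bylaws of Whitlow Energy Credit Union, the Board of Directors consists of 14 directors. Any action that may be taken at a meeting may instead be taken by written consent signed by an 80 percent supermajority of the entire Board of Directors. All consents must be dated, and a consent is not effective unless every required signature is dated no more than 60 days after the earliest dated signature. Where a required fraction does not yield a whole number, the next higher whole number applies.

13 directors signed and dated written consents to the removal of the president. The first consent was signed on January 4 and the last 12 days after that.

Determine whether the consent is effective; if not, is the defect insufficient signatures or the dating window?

Effective — both the signature and dating-window requirements are satisfied.

Signatures required: an 80 percent supermajority of 14 — 4/5 of 14 = 11.20, rounded up to 12, so 12 needed; 13 signed. Sufficient.
Dating window: the latest signature is 12 days after the earliest; the limit is 60 days. Within the window.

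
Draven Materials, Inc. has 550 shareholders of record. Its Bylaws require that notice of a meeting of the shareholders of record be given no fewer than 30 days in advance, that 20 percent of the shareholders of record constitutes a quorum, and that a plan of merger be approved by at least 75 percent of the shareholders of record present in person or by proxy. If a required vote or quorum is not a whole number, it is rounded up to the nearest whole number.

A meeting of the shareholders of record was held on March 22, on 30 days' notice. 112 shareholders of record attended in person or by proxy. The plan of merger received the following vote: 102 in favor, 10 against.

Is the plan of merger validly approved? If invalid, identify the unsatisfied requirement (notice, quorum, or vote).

Notice: 30 days given; 30 required. Satisfied.
Quorum: 20% of 550 = 110; 112 present. Satisfied.
Vote: requires three-fourths of those present (112); 3/4 of 112 = 84, so 84 needed; 102 in favor. Satisfied.

Valid — all requirements satisfied.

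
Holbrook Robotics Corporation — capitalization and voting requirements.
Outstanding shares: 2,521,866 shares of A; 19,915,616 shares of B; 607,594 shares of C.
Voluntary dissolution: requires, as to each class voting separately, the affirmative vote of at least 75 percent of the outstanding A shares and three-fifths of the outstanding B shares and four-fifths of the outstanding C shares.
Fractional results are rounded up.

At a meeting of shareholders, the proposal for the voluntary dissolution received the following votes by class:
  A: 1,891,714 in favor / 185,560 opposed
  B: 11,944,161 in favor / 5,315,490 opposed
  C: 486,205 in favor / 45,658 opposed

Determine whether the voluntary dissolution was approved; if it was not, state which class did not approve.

A: 3/4 of 2521866 = 1891399.50, rounded up to 1891400; 1,891,400 required, 1,891,714 in favor — approved.
B: 3/5 of 19915616 = 11949369.60, rounded up to 11949370; 11,949,370 required, 11,944,161 in favor — not approved.
C: 4/5 of 607594 = 486075.20, rounded up to 486076; 486,076 required, 486,205 in favor — approved.

Not approved — the B shares did not give the required vote.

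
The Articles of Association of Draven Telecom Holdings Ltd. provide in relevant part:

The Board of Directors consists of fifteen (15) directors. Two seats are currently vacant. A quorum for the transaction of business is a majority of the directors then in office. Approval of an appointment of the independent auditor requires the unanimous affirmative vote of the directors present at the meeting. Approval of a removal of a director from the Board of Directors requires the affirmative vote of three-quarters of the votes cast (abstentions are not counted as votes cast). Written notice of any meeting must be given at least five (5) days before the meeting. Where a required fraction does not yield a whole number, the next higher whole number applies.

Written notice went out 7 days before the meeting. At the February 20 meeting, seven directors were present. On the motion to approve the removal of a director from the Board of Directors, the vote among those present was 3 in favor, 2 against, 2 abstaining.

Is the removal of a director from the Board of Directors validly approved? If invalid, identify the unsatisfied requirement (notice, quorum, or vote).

Invalid — vote requirement not satisfied.

Notice: 7 days given; 5 required (7 ≥ 5). Satisfied.
Quorum: 7 present; quorum is 7. Satisfied.
Vote: the removal of a director from the Board of Directors requires three-fourths of the votes cast (7 present − 2 abstaining = 5). 3/4 of 5 = 3.75, rounded up to 4, so 4 affirmative votes are needed; 3 voted in favor. Not satisfied.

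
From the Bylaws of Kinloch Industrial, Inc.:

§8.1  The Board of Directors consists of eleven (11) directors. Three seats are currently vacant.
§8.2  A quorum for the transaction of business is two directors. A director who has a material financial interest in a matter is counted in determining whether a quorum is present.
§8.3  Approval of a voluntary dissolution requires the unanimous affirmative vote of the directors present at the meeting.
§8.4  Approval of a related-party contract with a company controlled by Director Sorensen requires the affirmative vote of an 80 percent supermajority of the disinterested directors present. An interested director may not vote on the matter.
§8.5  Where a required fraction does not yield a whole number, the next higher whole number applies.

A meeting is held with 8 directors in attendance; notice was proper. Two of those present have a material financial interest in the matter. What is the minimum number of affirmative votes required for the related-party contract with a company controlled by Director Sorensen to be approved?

5

The related-party contract with a company controlled by Director Sorensen requires four-fifths of the disinterested directors present (8 − 2 = 6).
4/5 of 6 = 4.80, rounded up to 5.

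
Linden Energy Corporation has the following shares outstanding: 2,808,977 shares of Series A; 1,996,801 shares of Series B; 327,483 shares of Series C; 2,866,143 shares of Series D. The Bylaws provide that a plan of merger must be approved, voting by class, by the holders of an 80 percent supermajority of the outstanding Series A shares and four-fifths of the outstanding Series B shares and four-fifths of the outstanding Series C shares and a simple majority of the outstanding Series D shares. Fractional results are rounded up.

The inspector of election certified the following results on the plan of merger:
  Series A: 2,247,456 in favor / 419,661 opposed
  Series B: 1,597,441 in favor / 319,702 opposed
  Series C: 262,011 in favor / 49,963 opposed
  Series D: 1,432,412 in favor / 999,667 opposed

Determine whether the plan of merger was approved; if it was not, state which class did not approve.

Not approved — the Series D shares did not give the required vote.

Series A: 4/5 of 2808977 = 2247181.60, rounded up to 2247182; 2,247,182 required, 2,247,456 in favor — approved.
Series B: 4/5 of 1996801 = 1597440.80, rounded up to 1597441; 1,597,441 required, 1,597,441 in favor — approved.
Series C: 4/5 of 327483 = 261986.40, rounded up to 261987; 261,987 required, 262,011 in favor — approved.
Series D: a majority of 2866143 is 1433072; 1,433,072 required, 1,432,412 in favor — not approved.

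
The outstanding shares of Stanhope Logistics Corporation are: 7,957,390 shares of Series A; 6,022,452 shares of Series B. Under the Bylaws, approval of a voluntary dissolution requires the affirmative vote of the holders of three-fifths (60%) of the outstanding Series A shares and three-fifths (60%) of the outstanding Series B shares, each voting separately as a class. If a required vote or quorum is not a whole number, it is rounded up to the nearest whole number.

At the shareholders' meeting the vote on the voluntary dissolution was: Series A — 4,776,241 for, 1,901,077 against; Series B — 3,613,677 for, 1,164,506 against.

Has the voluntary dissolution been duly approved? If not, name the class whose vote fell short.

Approved — every class gave the required vote.

Series A: 3/5 of 7957390 = 4774434; 4,774,434 required, 4,776,241 in favor — approved.
Series B: 3/5 of 6022452 = 3613471.20, rounded up to 3613472; 3,613,472 required, 3,613,677 in favor — approved.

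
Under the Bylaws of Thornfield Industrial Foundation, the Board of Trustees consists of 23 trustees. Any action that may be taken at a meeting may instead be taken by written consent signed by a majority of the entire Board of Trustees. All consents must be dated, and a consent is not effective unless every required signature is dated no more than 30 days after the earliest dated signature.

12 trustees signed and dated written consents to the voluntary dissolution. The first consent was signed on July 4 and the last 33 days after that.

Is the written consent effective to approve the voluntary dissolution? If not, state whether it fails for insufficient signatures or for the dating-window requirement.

Signatures required: a majority of 23 — a majority of 23 is 12, so 12 needed; 12 signed. Sufficient.
Dating window: the latest signature is 33 days after the earliest; the limit is 30 days. Outside the window.

Not effective — dating-window requirement not satisfied.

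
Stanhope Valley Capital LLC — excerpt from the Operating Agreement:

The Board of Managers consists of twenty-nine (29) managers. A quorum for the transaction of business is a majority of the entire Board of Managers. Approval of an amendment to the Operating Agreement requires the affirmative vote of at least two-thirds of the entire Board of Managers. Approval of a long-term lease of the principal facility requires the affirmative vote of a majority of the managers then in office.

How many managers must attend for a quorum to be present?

15

A majority of 29 is 15.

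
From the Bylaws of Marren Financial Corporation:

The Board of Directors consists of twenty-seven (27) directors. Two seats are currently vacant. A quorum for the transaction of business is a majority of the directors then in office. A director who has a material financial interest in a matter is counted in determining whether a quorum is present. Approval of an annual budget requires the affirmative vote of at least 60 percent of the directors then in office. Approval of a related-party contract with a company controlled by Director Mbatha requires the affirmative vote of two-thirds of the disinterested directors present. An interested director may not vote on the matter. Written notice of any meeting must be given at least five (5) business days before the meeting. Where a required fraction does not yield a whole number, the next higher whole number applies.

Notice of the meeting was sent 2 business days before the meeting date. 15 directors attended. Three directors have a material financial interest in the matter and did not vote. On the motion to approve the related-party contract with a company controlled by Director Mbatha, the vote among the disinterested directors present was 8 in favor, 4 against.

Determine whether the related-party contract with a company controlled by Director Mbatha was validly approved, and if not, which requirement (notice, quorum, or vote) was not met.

Invalid — notice requirement not satisfied.

Notice: 2 business days given; 5 required (2 < 5). Not satisfied.
Quorum: 15 present (interested directors count toward quorum); quorum is 13. Satisfied.
Vote: the related-party contract with a company controlled by Director Mbatha requires two-thirds of the disinterested directors present (15 − 3 = 12). 2/3 of 12 = 8, so 8 affirmative votes are needed; 8 voted in favor. Satisfied.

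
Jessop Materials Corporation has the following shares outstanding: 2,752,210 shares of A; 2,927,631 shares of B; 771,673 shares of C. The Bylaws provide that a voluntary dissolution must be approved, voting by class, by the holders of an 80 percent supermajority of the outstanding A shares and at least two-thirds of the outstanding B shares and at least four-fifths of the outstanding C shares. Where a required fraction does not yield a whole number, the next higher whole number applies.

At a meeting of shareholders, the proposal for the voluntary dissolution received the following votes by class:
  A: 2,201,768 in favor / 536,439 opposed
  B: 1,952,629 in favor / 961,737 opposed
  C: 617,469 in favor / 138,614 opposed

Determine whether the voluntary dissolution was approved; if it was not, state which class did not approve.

A: 4/5 of 2752210 = 2201768; 2,201,768 required, 2,201,768 in favor — approved.
B: 2/3 of 2927631 = 1951754; 1,951,754 required, 1,952,629 in favor — approved.
C: 4/5 of 771673 = 617338.40, rounded up to 617339; 617,339 required, 617,469 in favor — approved.

Approved — every class gave the required vote.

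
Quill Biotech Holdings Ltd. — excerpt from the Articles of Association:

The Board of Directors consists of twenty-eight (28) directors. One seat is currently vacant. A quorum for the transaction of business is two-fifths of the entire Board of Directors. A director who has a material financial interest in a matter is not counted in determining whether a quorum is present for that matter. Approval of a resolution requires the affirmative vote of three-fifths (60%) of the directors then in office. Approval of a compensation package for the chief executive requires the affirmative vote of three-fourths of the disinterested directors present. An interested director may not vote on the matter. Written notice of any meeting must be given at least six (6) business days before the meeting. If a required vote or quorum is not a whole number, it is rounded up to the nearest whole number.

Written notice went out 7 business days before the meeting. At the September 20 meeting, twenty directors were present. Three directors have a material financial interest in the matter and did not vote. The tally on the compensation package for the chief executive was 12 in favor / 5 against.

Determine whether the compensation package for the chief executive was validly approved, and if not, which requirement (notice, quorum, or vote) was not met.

Invalid — vote requirement not satisfied.

Notice: 7 business days given; 6 required (7 ≥ 6). Satisfied.
Quorum: 20 present, but the 3 interested directors do not count, leaving 17. Quorum is 12. Satisfied.
Vote: the compensation package for the chief executive requires three-fourths of the disinterested directors present (20 − 3 = 17). 3/4 of 17 = 12.75, rounded up to 13, so 13 affirmative votes are needed; 12 voted in favor. Not satisfied.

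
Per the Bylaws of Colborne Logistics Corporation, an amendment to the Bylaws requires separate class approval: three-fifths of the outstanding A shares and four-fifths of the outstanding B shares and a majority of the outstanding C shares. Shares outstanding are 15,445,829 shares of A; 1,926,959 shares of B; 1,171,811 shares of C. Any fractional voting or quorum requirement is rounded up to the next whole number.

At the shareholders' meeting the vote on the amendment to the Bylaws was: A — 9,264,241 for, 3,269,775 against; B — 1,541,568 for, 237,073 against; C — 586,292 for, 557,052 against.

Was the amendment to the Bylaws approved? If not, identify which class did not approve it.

A: 3/5 of 15445829 = 9267497.40, rounded up to 9267498; 9,267,498 required, 9,264,241 in favor — not approved.
B: 4/5 of 1926959 = 1541567.20, rounded up to 1541568; 1,541,568 required, 1,541,568 in favor — approved.
C: a majority of 1171811 is 585906; 585,906 required, 586,292 in favor — approved.

Not approved — the A shares did not give the required vote.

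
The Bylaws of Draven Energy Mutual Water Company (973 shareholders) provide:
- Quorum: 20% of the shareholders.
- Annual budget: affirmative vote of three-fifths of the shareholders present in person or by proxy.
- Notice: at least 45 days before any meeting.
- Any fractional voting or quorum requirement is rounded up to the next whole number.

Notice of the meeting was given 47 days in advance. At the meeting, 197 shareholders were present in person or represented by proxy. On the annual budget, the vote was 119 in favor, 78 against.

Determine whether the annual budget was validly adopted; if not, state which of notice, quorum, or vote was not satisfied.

Valid — all requirements satisfied.

Notice: 47 days given; 45 required. Satisfied.
Quorum: 20% of 973 = 194.60, rounded up to 195; 197 present. Satisfied.
Vote: requires three-fifths of those present (197); 3/5 of 197 = 118.20, rounded up to 119, so 119 needed; 119 in favor. Satisfied.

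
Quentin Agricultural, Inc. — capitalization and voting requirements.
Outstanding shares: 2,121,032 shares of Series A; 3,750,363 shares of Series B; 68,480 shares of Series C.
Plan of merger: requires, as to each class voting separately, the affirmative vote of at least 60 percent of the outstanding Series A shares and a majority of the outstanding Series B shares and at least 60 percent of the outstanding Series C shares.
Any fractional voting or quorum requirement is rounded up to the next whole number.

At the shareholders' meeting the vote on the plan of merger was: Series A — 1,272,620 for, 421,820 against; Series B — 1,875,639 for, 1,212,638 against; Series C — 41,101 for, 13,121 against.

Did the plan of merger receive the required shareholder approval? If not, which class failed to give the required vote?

Series A: 3/5 of 2121032 = 1272619.20, rounded up to 1272620; 1,272,620 required, 1,272,620 in favor — approved.
Series B: a majority of 3750363 is 1875182; 1,875,182 required, 1,875,639 in favor — approved.
Series C: 3/5 of 68480 = 41088; 41,088 required, 41,101 in favor — approved.

Approved — every class gave the required vote.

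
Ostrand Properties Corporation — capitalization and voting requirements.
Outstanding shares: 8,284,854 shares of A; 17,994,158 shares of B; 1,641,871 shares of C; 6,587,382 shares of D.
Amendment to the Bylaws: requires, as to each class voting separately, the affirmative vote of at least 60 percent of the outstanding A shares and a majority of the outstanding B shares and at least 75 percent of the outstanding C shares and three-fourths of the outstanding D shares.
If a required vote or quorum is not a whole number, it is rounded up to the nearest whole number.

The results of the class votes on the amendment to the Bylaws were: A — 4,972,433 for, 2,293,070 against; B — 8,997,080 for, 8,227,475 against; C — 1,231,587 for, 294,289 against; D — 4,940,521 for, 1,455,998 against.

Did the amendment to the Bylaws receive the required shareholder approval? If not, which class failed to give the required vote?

A: 3/5 of 8284854 = 4970912.40, rounded up to 4970913; 4,970,913 required, 4,972,433 in favor — approved.
B: a majority of 17994158 is 8997080; 8,997,080 required, 8,997,080 in favor — approved.
C: 3/4 of 1641871 = 1231403.25, rounded up to 1231404; 1,231,404 required, 1,231,587 in favor — approved.
D: 3/4 of 6587382 = 4940536.50, rounded up to 4940537; 4,940,537 required, 4,940,521 in favor — not approved.

Not approved — the D shares did not give the required vote.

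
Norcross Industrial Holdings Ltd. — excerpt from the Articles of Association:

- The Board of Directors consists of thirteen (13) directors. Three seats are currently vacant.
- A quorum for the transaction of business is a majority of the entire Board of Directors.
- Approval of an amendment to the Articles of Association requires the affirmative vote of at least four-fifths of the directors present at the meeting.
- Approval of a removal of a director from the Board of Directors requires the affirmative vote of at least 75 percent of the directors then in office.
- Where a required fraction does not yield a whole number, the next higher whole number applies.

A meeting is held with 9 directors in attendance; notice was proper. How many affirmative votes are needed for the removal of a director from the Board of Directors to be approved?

8

The removal of a director from the Board of Directors requires three-fourths of the directors then in office (10).
3/4 of 10 = 7.50, rounded up to 8.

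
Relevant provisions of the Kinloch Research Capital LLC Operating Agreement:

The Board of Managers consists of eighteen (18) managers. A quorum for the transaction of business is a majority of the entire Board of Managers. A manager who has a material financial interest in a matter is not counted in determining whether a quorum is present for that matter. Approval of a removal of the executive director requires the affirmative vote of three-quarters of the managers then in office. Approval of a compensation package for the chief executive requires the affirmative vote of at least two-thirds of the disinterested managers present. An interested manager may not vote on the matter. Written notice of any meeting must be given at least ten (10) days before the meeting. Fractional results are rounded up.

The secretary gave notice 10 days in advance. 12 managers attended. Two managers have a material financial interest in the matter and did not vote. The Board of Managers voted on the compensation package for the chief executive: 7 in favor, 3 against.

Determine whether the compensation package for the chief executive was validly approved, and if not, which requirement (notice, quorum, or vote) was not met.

Valid — all requirements satisfied.

Notice: 10 days given; 10 required (10 ≥ 10). Satisfied.
Quorum: 12 present, but the 2 interested managers do not count, leaving 10. Quorum is 10. Satisfied.
Vote: the compensation package for the chief executive requires two-thirds of the disinterested managers present (12 − 2 = 10). 2/3 of 10 = 6.67, rounded up to 7, so 7 affirmative votes are needed; 7 voted in favor. Satisfied.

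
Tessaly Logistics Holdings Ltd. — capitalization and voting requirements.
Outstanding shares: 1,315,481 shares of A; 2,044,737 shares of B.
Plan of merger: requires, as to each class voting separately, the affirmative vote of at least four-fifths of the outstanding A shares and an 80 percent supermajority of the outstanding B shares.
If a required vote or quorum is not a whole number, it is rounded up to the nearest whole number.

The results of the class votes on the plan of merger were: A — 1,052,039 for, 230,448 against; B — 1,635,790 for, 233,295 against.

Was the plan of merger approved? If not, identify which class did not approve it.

Not approved — the A shares did not give the required vote.

A: 4/5 of 1315481 = 1052384.80, rounded up to 1052385; 1,052,385 required, 1,052,039 in favor — not approved.
B: 4/5 of 2044737 = 1635789.60, rounded up to 1635790; 1,635,790 required, 1,635,790 in favor — approved.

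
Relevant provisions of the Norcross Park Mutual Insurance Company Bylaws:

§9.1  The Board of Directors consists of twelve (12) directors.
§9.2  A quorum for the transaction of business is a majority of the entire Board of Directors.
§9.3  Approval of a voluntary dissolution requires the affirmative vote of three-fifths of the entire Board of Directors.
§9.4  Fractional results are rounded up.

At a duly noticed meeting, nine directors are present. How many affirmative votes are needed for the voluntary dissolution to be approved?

The voluntary dissolution requires three-fifths of the entire Board of Directors (12).
3/5 of 12 = 7.20, rounded up to 8.

8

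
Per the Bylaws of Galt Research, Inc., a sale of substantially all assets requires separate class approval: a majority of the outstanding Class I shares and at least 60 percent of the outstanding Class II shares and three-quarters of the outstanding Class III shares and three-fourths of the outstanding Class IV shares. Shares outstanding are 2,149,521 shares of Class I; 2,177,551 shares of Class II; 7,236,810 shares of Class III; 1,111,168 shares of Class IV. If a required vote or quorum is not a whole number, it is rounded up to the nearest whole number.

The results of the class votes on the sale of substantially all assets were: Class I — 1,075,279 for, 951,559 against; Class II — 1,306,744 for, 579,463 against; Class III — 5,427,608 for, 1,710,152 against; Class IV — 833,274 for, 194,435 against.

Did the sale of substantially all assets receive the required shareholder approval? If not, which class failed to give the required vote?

Class I: a majority of 2149521 is 1074761; 1,074,761 required, 1,075,279 in favor — approved.
Class II: 3/5 of 2177551 = 1306530.60, rounded up to 1306531; 1,306,531 required, 1,306,744 in favor — approved.
Class III: 3/4 of 7236810 = 5427607.50, rounded up to 5427608; 5,427,608 required, 5,427,608 in favor — approved.
Class IV: 3/4 of 1111168 = 833376; 833,376 required, 833,274 in favor — not approved.

Not approved — the Class IV shares did not give the required vote.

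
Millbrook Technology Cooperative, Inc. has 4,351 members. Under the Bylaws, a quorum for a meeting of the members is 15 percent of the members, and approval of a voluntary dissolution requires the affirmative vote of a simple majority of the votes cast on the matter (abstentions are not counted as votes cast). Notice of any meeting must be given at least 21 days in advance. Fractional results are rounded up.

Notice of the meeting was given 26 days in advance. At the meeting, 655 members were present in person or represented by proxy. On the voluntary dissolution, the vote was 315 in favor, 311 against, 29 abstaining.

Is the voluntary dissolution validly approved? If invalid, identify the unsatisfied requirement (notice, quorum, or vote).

Valid — all requirements satisfied.

Notice: 26 days given; 21 required. Satisfied.
Quorum: 15% of 4,351 = 652.65, rounded up to 653; 655 present. Satisfied.
Vote: requires a majority of the votes cast (655 − 29 abstaining = 626); a majority of 626 is 314, so 314 needed; 315 in favor. Satisfied.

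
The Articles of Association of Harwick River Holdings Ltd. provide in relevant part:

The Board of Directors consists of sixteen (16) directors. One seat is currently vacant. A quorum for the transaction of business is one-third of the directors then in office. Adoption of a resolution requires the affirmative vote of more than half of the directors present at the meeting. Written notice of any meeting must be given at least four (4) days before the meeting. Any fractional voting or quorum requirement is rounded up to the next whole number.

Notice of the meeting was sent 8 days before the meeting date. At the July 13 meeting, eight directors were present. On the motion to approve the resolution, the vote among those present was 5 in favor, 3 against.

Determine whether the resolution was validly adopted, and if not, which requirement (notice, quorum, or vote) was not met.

Valid — all requirements satisfied.

Notice: 8 days given; 4 required (8 ≥ 4). Satisfied.
Quorum: 8 present; quorum is 5. Satisfied.
Vote: the resolution requires a majority of the directors present (8). A majority of 8 is 5, so 5 affirmative votes are needed; 5 voted in favor. Satisfied.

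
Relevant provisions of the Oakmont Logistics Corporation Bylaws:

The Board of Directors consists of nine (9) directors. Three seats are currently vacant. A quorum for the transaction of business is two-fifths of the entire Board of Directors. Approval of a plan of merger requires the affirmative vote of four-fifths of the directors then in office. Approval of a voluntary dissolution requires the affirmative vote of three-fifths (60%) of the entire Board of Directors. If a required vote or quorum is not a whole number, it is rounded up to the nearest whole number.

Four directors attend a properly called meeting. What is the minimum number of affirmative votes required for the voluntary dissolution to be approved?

The voluntary dissolution requires three-fifths of the entire Board of Directors (9).
3/5 of 9 = 5.40, rounded up to 6.
(Only 4 can vote, so the voluntary dissolution cannot pass at this meeting, but the required vote is still 6.)

6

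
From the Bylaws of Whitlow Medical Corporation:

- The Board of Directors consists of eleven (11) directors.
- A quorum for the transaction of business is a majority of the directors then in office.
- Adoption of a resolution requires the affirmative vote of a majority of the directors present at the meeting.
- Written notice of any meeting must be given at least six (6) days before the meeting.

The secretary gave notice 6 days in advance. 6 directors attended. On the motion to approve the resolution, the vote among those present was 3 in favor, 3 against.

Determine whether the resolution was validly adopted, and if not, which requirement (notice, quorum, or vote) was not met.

Notice: 6 days given; 6 required (6 ≥ 6). Satisfied.
Quorum: 6 present; quorum is 6. Satisfied.
Vote: the resolution requires a majority of the directors present (6). A majority of 6 is 4, so 4 affirmative votes are needed; 3 voted in favor. Not satisfied.

Invalid — vote requirement not satisfied.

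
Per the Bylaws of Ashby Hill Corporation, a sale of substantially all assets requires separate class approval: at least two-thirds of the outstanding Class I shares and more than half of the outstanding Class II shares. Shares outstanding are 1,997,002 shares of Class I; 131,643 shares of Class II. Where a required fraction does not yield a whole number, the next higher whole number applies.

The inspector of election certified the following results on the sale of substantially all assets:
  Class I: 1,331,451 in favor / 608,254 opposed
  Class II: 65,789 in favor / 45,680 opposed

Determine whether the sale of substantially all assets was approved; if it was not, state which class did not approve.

Not approved — the Class II shares did not give the required vote.

Class I: 2/3 of 1997002 = 1331334.67, rounded up to 1331335; 1,331,335 required, 1,331,451 in favor — approved.
Class II: a majority of 131643 is 65822; 65,822 required, 65,789 in favor — not approved.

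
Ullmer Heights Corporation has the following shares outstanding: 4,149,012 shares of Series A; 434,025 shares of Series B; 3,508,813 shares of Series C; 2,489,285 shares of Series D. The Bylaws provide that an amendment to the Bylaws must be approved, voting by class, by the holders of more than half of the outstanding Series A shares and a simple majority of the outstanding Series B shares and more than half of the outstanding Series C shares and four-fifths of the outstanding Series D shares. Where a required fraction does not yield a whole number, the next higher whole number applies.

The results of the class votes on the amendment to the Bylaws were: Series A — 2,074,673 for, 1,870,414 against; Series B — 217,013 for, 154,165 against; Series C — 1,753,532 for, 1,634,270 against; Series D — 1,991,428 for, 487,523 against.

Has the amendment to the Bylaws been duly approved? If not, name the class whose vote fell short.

Not approved — the Series C shares did not give the required vote.

Series A: a majority of 4149012 is 2074507; 2,074,507 required, 2,074,673 in favor — approved.
Series B: a majority of 434025 is 217013; 217,013 required, 217,013 in favor — approved.
Series C: a majority of 3508813 is 1754407; 1,754,407 required, 1,753,532 in favor — not approved.
Series D: 4/5 of 2489285 = 1991428; 1,991,428 required, 1,991,428 in favor — approved.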